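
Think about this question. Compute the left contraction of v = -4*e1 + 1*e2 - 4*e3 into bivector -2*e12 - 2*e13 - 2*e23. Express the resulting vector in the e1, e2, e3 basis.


Left contraction v _| B = <vB>_1 (grade-1 part of the geometric product vB).
Using e1_|e12 = e2, e2_|e12 = -e1, e1_|e13 = e3, e3_|e13 = -e1, e2_|e23 = e3, e3_|e23 = -e2:
e1 coeff: -v2*b12 - v3*b13 = -(1)*(-2) - (-4)*(-2) = -6
e2 coeff: v1*b12 - v3*b23 = (-4)*(-2) - (-4)*(-2) = 0
e3 coeff: v1*b13 + v2*b23 = (-4)*(-2) + (1)*(-2) = 6
v _| B = -6*e1 + 0*e2 + 6*e3


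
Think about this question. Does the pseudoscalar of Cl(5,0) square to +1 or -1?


The pseudoscalar I = e1...e_n (product of all n generators) of Cl(p,q) satisfies I^2 = (-1)^(q + n(n-1)/2).
p = 5, q = 0, n = p + q = 5
n(n-1)/2 = 5 * 4 / 2 = 10
Exponent = q + n(n-1)/2 = 0 + 10 = 10
I^2 = (-1)^10 = +1


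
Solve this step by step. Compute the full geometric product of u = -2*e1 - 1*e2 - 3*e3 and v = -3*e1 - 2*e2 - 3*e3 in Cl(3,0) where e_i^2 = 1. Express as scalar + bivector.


In Cl(3,0): e_i^2 = 1, e_ie_j = -e_je_i for i != j.
Scalar part = u . v = (-2)*(-3) + (-1)*(-2) + (-3)*(-3)
= 6 + 2 + 9 = 17
e12 coeff = (-2)*(-2) - (-1)*(-3) = 4 - 3 = 1
e13 coeff = (-2)*(-3) - (-3)*(-3) = 6 - 9 = -3
e23 coeff = (-1)*(-3) - (-3)*(-2) = 3 - 6 = -3
uv = 17 + 1*e12 - 3*e13 - 3*e23


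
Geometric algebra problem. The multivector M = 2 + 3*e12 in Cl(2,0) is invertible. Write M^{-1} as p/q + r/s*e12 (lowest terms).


M = 2 + 3*e12, where e12^2 = -1.
Since M commutes with its reverse ~M = a - b*e12, M * ~M = a^2 - b^2*e12^2 = a^2 + b^2.
So M^{-1} = ~M / (a^2 + b^2) = (a - b*e12)/(a^2 + b^2).
a^2 + b^2 = 4 + 9 = 13
Scalar part = 2/13 = 2/13
Bivector coeff = -3/13 = -3/13
M^{-1} = 2/13 - 3/13*e12


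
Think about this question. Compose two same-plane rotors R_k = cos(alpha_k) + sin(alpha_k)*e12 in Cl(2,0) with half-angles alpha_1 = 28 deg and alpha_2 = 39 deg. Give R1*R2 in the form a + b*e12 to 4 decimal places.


Same-plane rotors commute and their half-angles add:
R1*R2 = cos(a1 + a2) + sin(a1 + a2)*e12.
a1 + a2 = 28 + 39 = 67 deg
cos(67 deg) = 0.3907
sin(67 deg) = 0.9205
R1*R2 = 0.3907 + 0.9205*e12


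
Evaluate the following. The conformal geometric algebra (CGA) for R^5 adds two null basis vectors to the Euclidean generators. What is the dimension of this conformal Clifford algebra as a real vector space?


The conformal model of R^5 uses Cl(6,1): the 5 Euclidean generators plus two extra orthogonal generators e+ (e+^2 = +1) and e- (e-^2 = -1), from which the null vectors e0, einf are built.
Number of generators m = 5 + 2 = 7.
dim Cl(p,q) = 2^m = 2^7 = 128


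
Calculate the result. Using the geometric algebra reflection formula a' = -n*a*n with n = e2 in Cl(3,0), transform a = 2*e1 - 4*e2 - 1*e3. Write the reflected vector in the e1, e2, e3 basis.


Reflection formula: a' = -n*a*n, with n = e2 (unit vector, n^2 = 1).
For reflection through hyperplane perp to e2:
The component along e2 flips sign, others stay.
a = (2, -4, -1)
a' = (2, 4, -1)
a' = 2*e1 + 4*e2 - 1*e3


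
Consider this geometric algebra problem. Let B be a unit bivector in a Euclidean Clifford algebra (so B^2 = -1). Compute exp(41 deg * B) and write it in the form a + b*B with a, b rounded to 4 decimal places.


For a unit bivector B with B^2 = -1, the exponential series gives
e^(theta*B) = cos(theta) + sin(theta)*B (the GA analogue of Euler's formula).
theta = 41 degrees = 0.715585 rad
cos(41 deg) = 0.7547
sin(41 deg) = 0.6561
exp(theta*B) = 0.7547 + 0.6561*B


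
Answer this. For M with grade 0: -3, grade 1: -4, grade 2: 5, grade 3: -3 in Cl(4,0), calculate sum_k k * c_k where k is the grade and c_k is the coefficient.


Grade-weighted sum = sum of grade_k * coefficient_k
0*(-3) = 0
1*(-4) = -4
2*5 = 10
3*(-3) = -9
Total = 0 + (-4) + 10 + (-9) = -3


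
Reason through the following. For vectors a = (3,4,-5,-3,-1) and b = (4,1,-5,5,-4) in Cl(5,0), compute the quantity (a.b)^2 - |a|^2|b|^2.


a . b = 3*4 + 4*1 + (-5)*(-5) + (-3)*5 + (-1)*(-4)
= 12 + 4 + 25 + (-15) + 4 = 30
|a|^2 = 3^2 + 4^2 + (-5)^2 + (-3)^2 + (-1)^2 = 60
|b|^2 = 4^2 + 1^2 + (-5)^2 + 5^2 + (-4)^2 = 83
(a.b)^2 = 30^2 = 900
|a|^2 * |b|^2 = 60 * 83 = 4980
Result = 900 - 4980 = -4080


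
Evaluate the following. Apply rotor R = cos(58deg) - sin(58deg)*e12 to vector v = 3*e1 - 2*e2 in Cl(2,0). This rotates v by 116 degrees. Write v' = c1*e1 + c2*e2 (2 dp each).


Rotor R = cos(58deg) - sin(58deg)*e12
Rotation angle theta = 2 * 58 = 116 degrees
v' = R*v*~R rotates v by theta.
cos(116deg) = -0.4384, sin(116deg) = 0.8988
v'_1 = 3*cos(116deg) - (-2)*sin(116deg)
= 3*(-0.4384) - (-2)*0.8988
= 0.48
v'_2 = 3*sin(116deg) + (-2)*cos(116deg)
= 3*0.8988 + (-2)*(-0.4384)
= 3.57
v' = 0.48*e1 + 3.57*e2


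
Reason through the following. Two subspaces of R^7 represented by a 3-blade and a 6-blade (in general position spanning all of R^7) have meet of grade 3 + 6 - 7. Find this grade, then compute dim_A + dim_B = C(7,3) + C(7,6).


Meet grade = grade(A) + grade(B) - n
= 3 + 6 - 7 = 2
C(7,3) = 35
C(7,6) = 7
dim_A + dim_B = 35 + 7 = 42


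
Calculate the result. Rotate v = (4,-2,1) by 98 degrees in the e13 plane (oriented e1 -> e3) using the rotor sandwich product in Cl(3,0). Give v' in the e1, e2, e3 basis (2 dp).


Rotor R = cos(49deg) - sin(49deg)*e13
Rotation angle theta = 2 * 49 = 98 degrees in the e13 plane (e1 -> e3).
The component perpendicular to the plane (e2) is invariant: v'_2 = v2 = -2.00
cos(98deg) = -0.1392, sin(98deg) = 0.9903
v'_1 = v1*cos(theta) - v3*sin(theta) = 4*(-0.1392) - 1*0.9903 = -1.55
v'_3 = v1*sin(theta) + v3*cos(theta) = 4*0.9903 + 1*(-0.1392) = 3.82
v' = -1.55*e1 - 2.00*e2 + 3.82*e3


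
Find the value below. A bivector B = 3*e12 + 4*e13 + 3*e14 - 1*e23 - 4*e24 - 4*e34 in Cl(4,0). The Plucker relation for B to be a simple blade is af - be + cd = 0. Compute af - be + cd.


Plucker relation: af - be + cd
a*f = 3*(-4) = -12
b*e = 4*(-4) = -16
c*d = 3*(-1) = -3
af - be + cd = -12 - (-16) + (-3)
= 1


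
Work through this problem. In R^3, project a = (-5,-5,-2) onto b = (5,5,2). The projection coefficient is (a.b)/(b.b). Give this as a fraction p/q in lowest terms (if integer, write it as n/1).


Projection coefficient = (a . b) / (b . b)
a . b = (-5)*5 + (-5)*5 + (-2)*2
= -25 + (-25) + (-4) = -54
b . b = 5^2 + 5^2 + 2^2
= 25 + 25 + 4 = 54
Coefficient = -54/54
In lowest terms: -1/1


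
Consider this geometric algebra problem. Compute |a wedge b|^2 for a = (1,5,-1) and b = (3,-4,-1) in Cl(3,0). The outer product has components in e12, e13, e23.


a wedge b = (a1*b2 - a2*b1)*e12 + (a1*b3 - a3*b1)*e13 + (a2*b3 - a3*b2)*e23
e12 coeff: 1*(-4) - 5*3 = -4 - 15 = -19
e13 coeff: 1*(-1) - (-1)*3 = -1 - (-3) = 2
e23 coeff: 5*(-1) - (-1)*(-4) = -5 - 4 = -9
|a wedge b|^2 = (-19)^2 + 2^2 + (-9)^2
= 361 + 4 + 81
= 446


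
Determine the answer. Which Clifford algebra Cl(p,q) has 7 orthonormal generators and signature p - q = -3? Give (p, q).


We need p + q = 7 and p - q = -3.
Adding: 2p = 7 + (-3) = 4, so p = 2.
Then q = 7 - 2 = 5.
(p, q) = (2, 5)


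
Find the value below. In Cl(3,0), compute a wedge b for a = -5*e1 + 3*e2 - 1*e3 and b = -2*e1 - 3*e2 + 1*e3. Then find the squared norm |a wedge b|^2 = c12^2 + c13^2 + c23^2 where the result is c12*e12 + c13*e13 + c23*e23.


a wedge b = (a1*b2 - a2*b1)*e12 + (a1*b3 - a3*b1)*e13 + (a2*b3 - a3*b2)*e23
e12 coeff: (-5)*(-3) - 3*(-2) = 15 - (-6) = 21
e13 coeff: (-5)*1 - (-1)*(-2) = -5 - 2 = -7
e23 coeff: 3*1 - (-1)*(-3) = 3 - 3 = 0
|a wedge b|^2 = 21^2 + (-7)^2 + 0^2
= 441 + 49 + 0
= 490


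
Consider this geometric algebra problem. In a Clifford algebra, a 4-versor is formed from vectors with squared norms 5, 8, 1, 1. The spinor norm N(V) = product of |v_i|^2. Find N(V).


Spinor norm N(V) = |v1|^2 * |v2|^2 * ... * |v4|^2
= 5 * 8 * 1 * 1
Running product: 5, 40, 40, 40
N(V) = 40


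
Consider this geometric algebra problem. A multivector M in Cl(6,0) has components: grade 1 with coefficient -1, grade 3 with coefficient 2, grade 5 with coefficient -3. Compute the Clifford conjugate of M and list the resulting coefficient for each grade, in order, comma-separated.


Clifford conjugate sign for grade k: (-1)^(k(k+1)/2)
Grade 1: (-1)^(1*2/2) = (-1)^1 = -1, coeff -1 -> 1
Grade 3: (-1)^(3*4/2) = (-1)^6 = 1, coeff 2 -> 2
Grade 5: (-1)^(5*6/2) = (-1)^15 = -1, coeff -3 -> 3
Conjugated coefficients: 1, 2, 3


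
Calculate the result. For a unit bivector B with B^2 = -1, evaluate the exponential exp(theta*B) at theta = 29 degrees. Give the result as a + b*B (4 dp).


For a unit bivector B with B^2 = -1, the exponential series gives
e^(theta*B) = cos(theta) + sin(theta)*B (the GA analogue of Euler's formula).
theta = 29 degrees = 0.506145 rad
cos(29 deg) = 0.8746
sin(29 deg) = 0.4848
exp(theta*B) = 0.8746 + 0.4848*B


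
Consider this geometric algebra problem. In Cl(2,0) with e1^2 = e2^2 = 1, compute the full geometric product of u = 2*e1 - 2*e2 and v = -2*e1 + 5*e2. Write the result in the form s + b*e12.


Expand: (2*e1 - 2*e2)(-2*e1 + 5*e2)
= 2*(-2)*e1e1 + 2*5*e1e2 + (-2)*(-2)*e2e1 + (-2)*5*e2e2
Using e1^2 = e2^2 = 1, e2e1 = -e1e2:
Scalar part s = 2*(-2) + (-2)*5 = -4 + (-10) = -14
Bivector part b = 2*5 - (-2)*(-2) = 10 - 4 = 6
uv = -14 + 6*e12


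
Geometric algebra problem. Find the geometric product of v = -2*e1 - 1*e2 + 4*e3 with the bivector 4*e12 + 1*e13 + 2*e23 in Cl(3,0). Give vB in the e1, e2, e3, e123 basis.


vB has grade-1 (vector) and grade-3 (trivector) parts: vB = (v _| B) + (v ^ B).
Vector part <vB>_1:
  e1: -v2*b12 - v3*b13 = -(-1)*(4) - (4)*(1) = 0
  e2: v1*b12 - v3*b23 = (-2)*(4) - (4)*(2) = -16
  e3: v1*b13 + v2*b23 = (-2)*(1) + (-1)*(2) = -4
Trivector part <vB>_3:
  e123: v1*b23 - v2*b13 + v3*b12 = (-2)*(2) - (-1)*(1) + (4)*(4) = 13
vB = 0*e1 - 16*e2 - 4*e3 + 13*e123


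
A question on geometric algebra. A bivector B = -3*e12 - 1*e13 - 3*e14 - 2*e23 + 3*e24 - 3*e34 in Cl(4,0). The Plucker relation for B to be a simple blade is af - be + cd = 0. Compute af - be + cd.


Plucker relation: af - be + cd
a*f = (-3)*(-3) = 9
b*e = (-1)*3 = -3
c*d = (-3)*(-2) = 6
af - be + cd = 9 - (-3) + 6
= 18


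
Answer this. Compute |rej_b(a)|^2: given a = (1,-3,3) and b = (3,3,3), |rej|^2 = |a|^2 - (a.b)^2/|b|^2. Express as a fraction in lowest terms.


|a|^2 = 1^2 + (-3)^2 + 3^2 = 19
|b|^2 = 3^2 + 3^2 + 3^2 = 27
a . b = 1*3 + (-3)*3 + 3*3 = 3
(a.b)^2 = 3^2 = 9
|rej|^2 = 19 - 9/27
= (513 - 9)/27
= 504/27
In lowest terms: 56/3


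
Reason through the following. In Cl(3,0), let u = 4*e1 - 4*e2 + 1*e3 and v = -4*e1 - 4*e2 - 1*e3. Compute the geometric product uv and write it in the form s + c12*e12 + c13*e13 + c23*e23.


In Cl(3,0): e_i^2 = 1, e_ie_j = -e_je_i for i != j.
Scalar part = u . v = 4*(-4) + (-4)*(-4) + 1*(-1)
= -16 + 16 + (-1) = -1
e12 coeff = 4*(-4) - (-4)*(-4) = -16 - 16 = -32
e13 coeff = 4*(-1) - 1*(-4) = -4 - (-4) = 0
e23 coeff = (-4)*(-1) - 1*(-4) = 4 - (-4) = 8
uv = -1 - 32*e12 + 0*e13 + 8*e23


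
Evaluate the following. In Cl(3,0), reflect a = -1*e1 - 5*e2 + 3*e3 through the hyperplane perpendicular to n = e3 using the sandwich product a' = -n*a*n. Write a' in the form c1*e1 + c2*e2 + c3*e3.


Reflection formula: a' = -n*a*n, with n = e3 (unit vector, n^2 = 1).
For reflection through hyperplane perp to e3:
The component along e3 flips sign, others stay.
a = (-1, -5, 3)
a' = (-1, -5, -3)
a' = -1*e1 - 5*e2 - 3*e3


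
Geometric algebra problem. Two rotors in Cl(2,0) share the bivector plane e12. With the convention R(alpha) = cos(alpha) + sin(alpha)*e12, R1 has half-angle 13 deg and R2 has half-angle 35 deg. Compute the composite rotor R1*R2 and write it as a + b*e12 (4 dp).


Same-plane rotors commute and their half-angles add:
R1*R2 = cos(a1 + a2) + sin(a1 + a2)*e12.
a1 + a2 = 13 + 35 = 48 deg
cos(48 deg) = 0.6691
sin(48 deg) = 0.7431
R1*R2 = 0.6691 + 0.7431*e12


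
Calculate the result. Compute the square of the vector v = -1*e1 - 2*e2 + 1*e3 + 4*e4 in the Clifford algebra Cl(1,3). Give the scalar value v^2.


v^2 = sum of c_i^2 * e_i^2
Positive signature terms (e_i^2 = +1): (-1)^2 = 1
Negative signature terms (e_j^2 = -1): (-2)^2 + 1^2 + 4^2 = 21
v^2 = 1 - 21 = -20


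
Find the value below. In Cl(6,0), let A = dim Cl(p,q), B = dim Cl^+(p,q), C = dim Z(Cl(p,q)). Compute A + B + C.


n = 6 + 0 = 6
Total dim = 2^6 = 64
Even subalgebra dim = 2^5 = 32
n is even, so center dim = 1
Sum = 64 + 32 + 1 = 97


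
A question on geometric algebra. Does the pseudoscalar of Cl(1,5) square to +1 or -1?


The pseudoscalar I = e1...e_n (product of all n generators) of Cl(p,q) satisfies I^2 = (-1)^(q + n(n-1)/2).
p = 1, q = 5, n = p + q = 6
n(n-1)/2 = 6 * 5 / 2 = 15
Exponent = q + n(n-1)/2 = 5 + 15 = 20
I^2 = (-1)^20 = +1


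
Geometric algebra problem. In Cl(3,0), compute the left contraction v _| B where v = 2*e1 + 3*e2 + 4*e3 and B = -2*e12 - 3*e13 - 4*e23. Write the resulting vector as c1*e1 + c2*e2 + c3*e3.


Left contraction v _| B = <vB>_1 (grade-1 part of the geometric product vB).
Using e1_|e12 = e2, e2_|e12 = -e1, e1_|e13 = e3, e3_|e13 = -e1, e2_|e23 = e3, e3_|e23 = -e2:
e1 coeff: -v2*b12 - v3*b13 = -(3)*(-2) - (4)*(-3) = 18
e2 coeff: v1*b12 - v3*b23 = (2)*(-2) - (4)*(-4) = 12
e3 coeff: v1*b13 + v2*b23 = (2)*(-3) + (3)*(-4) = -18
v _| B = 18*e1 + 12*e2 - 18*e3


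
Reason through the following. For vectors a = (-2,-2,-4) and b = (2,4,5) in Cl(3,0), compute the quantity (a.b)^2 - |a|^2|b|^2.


a . b = (-2)*2 + (-2)*4 + (-4)*5
= -4 + (-8) + (-20) = -32
|a|^2 = (-2)^2 + (-2)^2 + (-4)^2 = 24
|b|^2 = 2^2 + 4^2 + 5^2 = 45
(a.b)^2 = (-32)^2 = 1024
|a|^2 * |b|^2 = 24 * 45 = 1080
Result = 1024 - 1080 = -56


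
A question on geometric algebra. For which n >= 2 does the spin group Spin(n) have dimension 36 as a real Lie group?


dim Spin(n) = dim so(n) = n(n-1)/2.
Solve n(n-1)/2 = 36, i.e. n^2 - n - 72 = 0.
Discriminant = 1 + 8*36 = 289
n = (1 + sqrt(289))/2 = (1 + 17)/2 = 9


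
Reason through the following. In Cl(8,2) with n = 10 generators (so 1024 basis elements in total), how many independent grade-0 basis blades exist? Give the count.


Number of grade-k basis blades in Cl(p,q) with n = p + q is C(n, k).
n = 8 + 2 = 10
C(10, 0) = 10! / (0! * 10!)
= 3628800 / (1 * 3628800)
= 1


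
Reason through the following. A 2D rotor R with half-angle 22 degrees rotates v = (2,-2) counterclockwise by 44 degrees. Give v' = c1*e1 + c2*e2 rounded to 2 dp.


Rotor R = cos(22deg) - sin(22deg)*e12
Rotation angle theta = 2 * 22 = 44 degrees
v' = R*v*~R rotates v by theta.
cos(44deg) = 0.7193, sin(44deg) = 0.6947
v'_1 = 2*cos(44deg) - (-2)*sin(44deg)
= 2*0.7193 - (-2)*0.6947
= 2.83
v'_2 = 2*sin(44deg) + (-2)*cos(44deg)
= 2*0.6947 + (-2)*0.7193
= -0.05
v' = 2.83*e1 - 0.05*e2


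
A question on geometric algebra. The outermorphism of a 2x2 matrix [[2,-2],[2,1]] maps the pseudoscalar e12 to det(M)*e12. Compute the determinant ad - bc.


The outermorphism of a linear map f sends e1^e2 to f(e1)^f(e2).
f(e1) = 2*e1 + 2*e2
f(e2) = -2*e1 + 1*e2
f(e1) ^ f(e2) = (2*e1 + 2*e2) ^ (-2*e1 + 1*e2)
= 2*1*e12 + 2*(-2)*e21
= (2 - (-4))*e12
= 6*e12
Coefficient = 6


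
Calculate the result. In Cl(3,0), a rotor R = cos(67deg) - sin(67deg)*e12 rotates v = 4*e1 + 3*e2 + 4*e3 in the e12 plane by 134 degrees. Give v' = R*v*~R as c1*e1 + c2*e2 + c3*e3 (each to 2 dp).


Rotor R = cos(67deg) - sin(67deg)*e12
Rotation angle theta = 2 * 67 = 134 degrees in the e12 plane (e1 -> e2).
The component perpendicular to the plane (e3) is invariant: v'_3 = v3 = 4.00
cos(134deg) = -0.6947, sin(134deg) = 0.7193
v'_1 = v1*cos(theta) - v2*sin(theta) = 4*(-0.6947) - 3*0.7193 = -4.94
v'_2 = v1*sin(theta) + v2*cos(theta) = 4*0.7193 + 3*(-0.6947) = 0.79
v' = -4.94*e1 + 0.79*e2 + 4.00*e3


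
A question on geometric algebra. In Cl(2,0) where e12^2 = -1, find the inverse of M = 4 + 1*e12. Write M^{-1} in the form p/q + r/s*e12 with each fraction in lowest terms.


M = 4 + 1*e12, where e12^2 = -1.
Since M commutes with its reverse ~M = a - b*e12, M * ~M = a^2 - b^2*e12^2 = a^2 + b^2.
So M^{-1} = ~M / (a^2 + b^2) = (a - b*e12)/(a^2 + b^2).
a^2 + b^2 = 16 + 1 = 17
Scalar part = 4/17 = 4/17
Bivector coeff = -1/17 = -1/17
M^{-1} = 4/17 - 1/17*e12


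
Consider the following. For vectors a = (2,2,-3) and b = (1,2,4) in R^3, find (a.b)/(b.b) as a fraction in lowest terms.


Projection coefficient = (a . b) / (b . b)
a . b = 2*1 + 2*2 + (-3)*4
= 2 + 4 + (-12) = -6
b . b = 1^2 + 2^2 + 4^2
= 1 + 4 + 16 = 21
Coefficient = -6/21
In lowest terms: -2/7


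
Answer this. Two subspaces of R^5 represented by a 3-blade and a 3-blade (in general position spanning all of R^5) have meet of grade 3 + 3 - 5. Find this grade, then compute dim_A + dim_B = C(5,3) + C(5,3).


Meet grade = grade(A) + grade(B) - n
= 3 + 3 - 5 = 1
C(5,3) = 10
C(5,3) = 10
dim_A + dim_B = 10 + 10 = 20


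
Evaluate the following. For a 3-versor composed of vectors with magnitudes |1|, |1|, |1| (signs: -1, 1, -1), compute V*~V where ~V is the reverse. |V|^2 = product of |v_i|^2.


Each vector v_i has |v_i|^2 = s_i^2
Squared scales: (-1)^2 = 1, 1^2 = 1, (-1)^2 = 1
|V|^2 = 1 * 1 * 1
= 1


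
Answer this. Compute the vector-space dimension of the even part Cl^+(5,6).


Even subalgebra dimension = 2^(n-1)
n = 5 + 6 = 11
2^(11 - 1) = 2^10 = 1024
Verification: sum of C(11,k) for even k = 1 + 55 + 330 + 462 + 165 + 11 = 1024
Result = 1024


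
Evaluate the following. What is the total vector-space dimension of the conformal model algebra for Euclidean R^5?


The conformal model of R^5 uses Cl(6,1): the 5 Euclidean generators plus two extra orthogonal generators e+ (e+^2 = +1) and e- (e-^2 = -1), from which the null vectors e0, einf are built.
Number of generators m = 5 + 2 = 7.
dim Cl(p,q) = 2^m = 2^7 = 128


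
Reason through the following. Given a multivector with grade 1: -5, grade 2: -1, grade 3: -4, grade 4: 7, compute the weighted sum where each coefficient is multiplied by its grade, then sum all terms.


Grade-weighted sum = sum of grade_k * coefficient_k
1*(-5) = -5
2*(-1) = -2
3*(-4) = -12
4*7 = 28
Total = -5 + (-2) + (-12) + 28 = 9


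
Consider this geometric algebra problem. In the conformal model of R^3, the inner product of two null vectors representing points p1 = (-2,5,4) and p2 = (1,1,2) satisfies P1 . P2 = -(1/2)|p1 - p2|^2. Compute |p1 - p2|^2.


p1 - p2 = (-3, 4, 2)
|p1 - p2|^2 = (-3)^2 + 4^2 + 2^2
= 9 + 16 + 4
= 29


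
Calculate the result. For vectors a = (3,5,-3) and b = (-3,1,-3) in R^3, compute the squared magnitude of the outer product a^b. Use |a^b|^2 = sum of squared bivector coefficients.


a wedge b = (a1*b2 - a2*b1)*e12 + (a1*b3 - a3*b1)*e13 + (a2*b3 - a3*b2)*e23
e12 coeff: 3*1 - 5*(-3) = 3 - (-15) = 18
e13 coeff: 3*(-3) - (-3)*(-3) = -9 - 9 = -18
e23 coeff: 5*(-3) - (-3)*1 = -15 - (-3) = -12
|a wedge b|^2 = 18^2 + (-18)^2 + (-12)^2
= 324 + 324 + 144
= 792


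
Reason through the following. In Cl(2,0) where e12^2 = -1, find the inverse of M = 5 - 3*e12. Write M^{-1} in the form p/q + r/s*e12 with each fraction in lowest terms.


M = 5 - 3*e12, where e12^2 = -1.
Since M commutes with its reverse ~M = a - b*e12, M * ~M = a^2 - b^2*e12^2 = a^2 + b^2.
So M^{-1} = ~M / (a^2 + b^2) = (a - b*e12)/(a^2 + b^2).
a^2 + b^2 = 25 + 9 = 34
Scalar part = 5/34 = 5/34
Bivector coeff = 3/34 = 3/34
M^{-1} = 5/34 + 3/34*e12


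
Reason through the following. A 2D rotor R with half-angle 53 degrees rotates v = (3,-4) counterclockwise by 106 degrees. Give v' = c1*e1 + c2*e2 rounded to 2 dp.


Rotor R = cos(53deg) - sin(53deg)*e12
Rotation angle theta = 2 * 53 = 106 degrees
v' = R*v*~R rotates v by theta.
cos(106deg) = -0.2756, sin(106deg) = 0.9613
v'_1 = 3*cos(106deg) - (-4)*sin(106deg)
= 3*(-0.2756) - (-4)*0.9613
= 3.02
v'_2 = 3*sin(106deg) + (-4)*cos(106deg)
= 3*0.9613 + (-4)*(-0.2756)
= 3.99
v' = 3.02*e1 + 3.99*e2


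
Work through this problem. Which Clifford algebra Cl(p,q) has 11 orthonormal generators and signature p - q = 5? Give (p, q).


We need p + q = 11 and p - q = 5.
Adding: 2p = 11 + 5 = 16, so p = 8.
Then q = 11 - 8 = 3.
(p, q) = (8, 3)


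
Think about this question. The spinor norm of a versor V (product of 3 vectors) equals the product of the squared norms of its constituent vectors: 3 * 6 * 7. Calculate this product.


Spinor norm N(V) = |v1|^2 * |v2|^2 * ... * |v3|^2
= 3 * 6 * 7
Running product: 3, 18, 126
N(V) = 126


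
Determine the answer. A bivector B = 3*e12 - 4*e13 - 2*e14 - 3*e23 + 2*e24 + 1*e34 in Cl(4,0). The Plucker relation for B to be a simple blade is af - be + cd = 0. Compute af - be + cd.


Plucker relation: af - be + cd
a*f = 3*1 = 3
b*e = (-4)*2 = -8
c*d = (-2)*(-3) = 6
af - be + cd = 3 - (-8) + 6
= 17


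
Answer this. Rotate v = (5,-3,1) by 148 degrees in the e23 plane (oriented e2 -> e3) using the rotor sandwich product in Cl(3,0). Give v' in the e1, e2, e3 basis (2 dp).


Rotor R = cos(74deg) - sin(74deg)*e23
Rotation angle theta = 2 * 74 = 148 degrees in the e23 plane (e2 -> e3).
The component perpendicular to the plane (e1) is invariant: v'_1 = v1 = 5.00
cos(148deg) = -0.8480, sin(148deg) = 0.5299
v'_2 = v2*cos(theta) - v3*sin(theta) = -3*(-0.8480) - 1*0.5299 = 2.01
v'_3 = v2*sin(theta) + v3*cos(theta) = -3*0.5299 + 1*(-0.8480) = -2.44
v' = 5.00*e1 + 2.01*e2 - 2.44*e3


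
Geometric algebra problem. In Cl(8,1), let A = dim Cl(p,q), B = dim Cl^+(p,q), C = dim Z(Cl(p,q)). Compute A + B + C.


n = 8 + 1 = 9
Total dim = 2^9 = 512
Even subalgebra dim = 2^8 = 256
n is odd, so center dim = 2
Sum = 512 + 256 + 2 = 770


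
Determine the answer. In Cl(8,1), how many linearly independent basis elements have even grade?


Even subalgebra dimension = 2^(n-1)
n = 8 + 1 = 9
2^(9 - 1) = 2^8 = 256
Verification: sum of C(9,k) for even k = 1 + 36 + 126 + 84 + 9 = 256
Result = 256


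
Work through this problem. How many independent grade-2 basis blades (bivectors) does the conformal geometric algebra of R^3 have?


The conformal model of R^3 uses Cl(4,1) with m = 3 + 2 = 5 generators.
Number of grade-2 blades = C(m, 2) = C(5, 2)
= 5*4/2 = 10


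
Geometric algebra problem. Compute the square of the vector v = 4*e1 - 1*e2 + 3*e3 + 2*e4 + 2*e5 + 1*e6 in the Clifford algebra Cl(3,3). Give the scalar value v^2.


v^2 = sum of c_i^2 * e_i^2
Positive signature terms (e_i^2 = +1): 4^2 + (-1)^2 + 3^2 = 26
Negative signature terms (e_j^2 = -1): 2^2 + 2^2 + 1^2 = 9
v^2 = 26 - 9 = 17


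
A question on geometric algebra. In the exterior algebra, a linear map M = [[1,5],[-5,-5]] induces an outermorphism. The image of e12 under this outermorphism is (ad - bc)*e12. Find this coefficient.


The outermorphism of a linear map f sends e1^e2 to f(e1)^f(e2).
f(e1) = 1*e1 - 5*e2
f(e2) = 5*e1 - 5*e2
f(e1) ^ f(e2) = (1*e1 - 5*e2) ^ (5*e1 - 5*e2)
= 1*(-5)*e12 + (-5)*5*e21
= (-5 - (-25))*e12
= 20*e12
Coefficient = 20


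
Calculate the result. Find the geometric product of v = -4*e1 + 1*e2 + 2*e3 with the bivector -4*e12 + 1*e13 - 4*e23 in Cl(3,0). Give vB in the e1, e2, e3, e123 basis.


vB has grade-1 (vector) and grade-3 (trivector) parts: vB = (v _| B) + (v ^ B).
Vector part <vB>_1:
  e1: -v2*b12 - v3*b13 = -(1)*(-4) - (2)*(1) = 2
  e2: v1*b12 - v3*b23 = (-4)*(-4) - (2)*(-4) = 24
  e3: v1*b13 + v2*b23 = (-4)*(1) + (1)*(-4) = -8
Trivector part <vB>_3:
  e123: v1*b23 - v2*b13 + v3*b12 = (-4)*(-4) - (1)*(1) + (2)*(-4) = 7
vB = 2*e1 + 24*e2 - 8*e3 + 7*e123


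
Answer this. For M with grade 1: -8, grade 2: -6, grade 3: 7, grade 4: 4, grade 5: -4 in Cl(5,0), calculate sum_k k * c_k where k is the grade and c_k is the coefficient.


Grade-weighted sum = sum of grade_k * coefficient_k
1*(-8) = -8
2*(-6) = -12
3*7 = 21
4*4 = 16
5*(-4) = -20
Total = -8 + (-12) + 21 + 16 + (-20) = -3


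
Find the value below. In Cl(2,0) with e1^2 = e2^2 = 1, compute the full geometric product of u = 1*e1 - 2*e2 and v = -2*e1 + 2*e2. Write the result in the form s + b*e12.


Expand: (1*e1 - 2*e2)(-2*e1 + 2*e2)
= 1*(-2)*e1e1 + 1*2*e1e2 + (-2)*(-2)*e2e1 + (-2)*2*e2e2
Using e1^2 = e2^2 = 1, e2e1 = -e1e2:
Scalar part s = 1*(-2) + (-2)*2 = -2 + (-4) = -6
Bivector part b = 1*2 - (-2)*(-2) = 2 - 4 = -2
uv = -6 - 2*e12


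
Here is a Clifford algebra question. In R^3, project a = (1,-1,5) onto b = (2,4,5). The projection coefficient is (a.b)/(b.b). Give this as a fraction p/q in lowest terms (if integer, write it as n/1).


Projection coefficient = (a . b) / (b . b)
a . b = 1*2 + (-1)*4 + 5*5
= 2 + (-4) + 25 = 23
b . b = 2^2 + 4^2 + 5^2
= 4 + 16 + 25 = 45
Coefficient = 23/45
In lowest terms: 23/45


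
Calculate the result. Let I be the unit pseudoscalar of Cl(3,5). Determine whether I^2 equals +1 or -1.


The pseudoscalar I = e1...e_n (product of all n generators) of Cl(p,q) satisfies I^2 = (-1)^(q + n(n-1)/2).
p = 3, q = 5, n = p + q = 8
n(n-1)/2 = 8 * 7 / 2 = 28
Exponent = q + n(n-1)/2 = 5 + 28 = 33
I^2 = (-1)^33 = -1


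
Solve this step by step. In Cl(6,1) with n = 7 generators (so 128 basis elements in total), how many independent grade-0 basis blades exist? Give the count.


Number of grade-k basis blades in Cl(p,q) with n = p + q is C(n, k).
n = 6 + 1 = 7
C(7, 0) = 7! / (0! * 7!)
= 5040 / (1 * 5040)
= 1


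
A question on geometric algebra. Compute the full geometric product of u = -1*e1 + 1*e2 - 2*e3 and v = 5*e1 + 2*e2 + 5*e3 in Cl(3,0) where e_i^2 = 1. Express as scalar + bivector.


In Cl(3,0): e_i^2 = 1, e_ie_j = -e_je_i for i != j.
Scalar part = u . v = (-1)*5 + 1*2 + (-2)*5
= -5 + 2 + (-10) = -13
e12 coeff = (-1)*2 - 1*5 = -2 - 5 = -7
e13 coeff = (-1)*5 - (-2)*5 = -5 - (-10) = 5
e23 coeff = 1*5 - (-2)*2 = 5 - (-4) = 9
uv = -13 - 7*e12 + 5*e13 + 9*e23


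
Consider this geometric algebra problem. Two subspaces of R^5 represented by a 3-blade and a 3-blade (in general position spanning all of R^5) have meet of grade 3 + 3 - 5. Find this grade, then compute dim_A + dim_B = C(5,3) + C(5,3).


Meet grade = grade(A) + grade(B) - n
= 3 + 3 - 5 = 1
C(5,3) = 10
C(5,3) = 10
dim_A + dim_B = 10 + 10 = 20


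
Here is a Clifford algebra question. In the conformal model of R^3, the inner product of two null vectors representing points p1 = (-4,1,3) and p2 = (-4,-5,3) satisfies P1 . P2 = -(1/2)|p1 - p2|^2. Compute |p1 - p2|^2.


p1 - p2 = (0, 6, 0)
|p1 - p2|^2 = 0^2 + 6^2 + 0^2
= 0 + 36 + 0
= 36


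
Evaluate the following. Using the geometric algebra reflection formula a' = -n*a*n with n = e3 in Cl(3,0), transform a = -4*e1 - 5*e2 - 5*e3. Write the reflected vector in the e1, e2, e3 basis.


Reflection formula: a' = -n*a*n, with n = e3 (unit vector, n^2 = 1).
For reflection through hyperplane perp to e3:
The component along e3 flips sign, others stay.
a = (-4, -5, -5)
a' = (-4, -5, 5)
a' = -4*e1 - 5*e2 + 5*e3


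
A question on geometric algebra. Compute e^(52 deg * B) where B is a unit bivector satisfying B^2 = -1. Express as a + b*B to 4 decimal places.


For a unit bivector B with B^2 = -1, the exponential series gives
e^(theta*B) = cos(theta) + sin(theta)*B (the GA analogue of Euler's formula).
theta = 52 degrees = 0.907571 rad
cos(52 deg) = 0.6157
sin(52 deg) = 0.7880
exp(theta*B) = 0.6157 + 0.7880*B


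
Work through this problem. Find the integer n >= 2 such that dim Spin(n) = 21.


dim Spin(n) = dim so(n) = n(n-1)/2.
Solve n(n-1)/2 = 21, i.e. n^2 - n - 42 = 0.
Discriminant = 1 + 8*21 = 169
n = (1 + sqrt(169))/2 = (1 + 13)/2 = 7


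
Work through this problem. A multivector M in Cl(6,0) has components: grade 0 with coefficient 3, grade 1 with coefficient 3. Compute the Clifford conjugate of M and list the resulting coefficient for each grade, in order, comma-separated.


Clifford conjugate sign for grade k: (-1)^(k(k+1)/2)
Grade 0: (-1)^(0*1/2) = (-1)^0 = 1, coeff 3 -> 3
Grade 1: (-1)^(1*2/2) = (-1)^1 = -1, coeff 3 -> -3
Conjugated coefficients: 3, -3


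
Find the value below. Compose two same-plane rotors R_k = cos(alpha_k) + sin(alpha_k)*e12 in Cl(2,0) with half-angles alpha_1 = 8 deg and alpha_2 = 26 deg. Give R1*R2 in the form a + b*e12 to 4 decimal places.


Same-plane rotors commute and their half-angles add:
R1*R2 = cos(a1 + a2) + sin(a1 + a2)*e12.
a1 + a2 = 8 + 26 = 34 deg
cos(34 deg) = 0.8290
sin(34 deg) = 0.5592
R1*R2 = 0.8290 + 0.5592*e12


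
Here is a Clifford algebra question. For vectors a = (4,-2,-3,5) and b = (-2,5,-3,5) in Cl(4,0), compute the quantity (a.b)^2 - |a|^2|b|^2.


a . b = 4*(-2) + (-2)*5 + (-3)*(-3) + 5*5
= -8 + (-10) + 9 + 25 = 16
|a|^2 = 4^2 + (-2)^2 + (-3)^2 + 5^2 = 54
|b|^2 = (-2)^2 + 5^2 + (-3)^2 + 5^2 = 63
(a.b)^2 = 16^2 = 256
|a|^2 * |b|^2 = 54 * 63 = 3402
Result = 256 - 3402 = -3146


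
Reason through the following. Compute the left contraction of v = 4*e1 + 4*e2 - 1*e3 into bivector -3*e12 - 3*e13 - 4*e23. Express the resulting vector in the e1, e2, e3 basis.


Left contraction v _| B = <vB>_1 (grade-1 part of the geometric product vB).
Using e1_|e12 = e2, e2_|e12 = -e1, e1_|e13 = e3, e3_|e13 = -e1, e2_|e23 = e3, e3_|e23 = -e2:
e1 coeff: -v2*b12 - v3*b13 = -(4)*(-3) - (-1)*(-3) = 9
e2 coeff: v1*b12 - v3*b23 = (4)*(-3) - (-1)*(-4) = -16
e3 coeff: v1*b13 + v2*b23 = (4)*(-3) + (4)*(-4) = -28
v _| B = 9*e1 - 16*e2 - 28*e3


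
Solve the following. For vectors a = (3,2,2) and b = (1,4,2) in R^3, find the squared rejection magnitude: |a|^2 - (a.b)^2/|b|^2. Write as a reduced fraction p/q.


|a|^2 = 3^2 + 2^2 + 2^2 = 17
|b|^2 = 1^2 + 4^2 + 2^2 = 21
a . b = 3*1 + 2*4 + 2*2 = 15
(a.b)^2 = 15^2 = 225
|rej|^2 = 17 - 225/21
= (357 - 225)/21
= 132/21
In lowest terms: 44/7


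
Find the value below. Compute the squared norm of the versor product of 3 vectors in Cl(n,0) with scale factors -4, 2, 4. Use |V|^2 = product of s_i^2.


Each vector v_i has |v_i|^2 = s_i^2
Squared scales: (-4)^2 = 16, 2^2 = 4, 4^2 = 16
|V|^2 = 16 * 4 * 16
= 1024


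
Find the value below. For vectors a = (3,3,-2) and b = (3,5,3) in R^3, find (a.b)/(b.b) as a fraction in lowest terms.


Projection coefficient = (a . b) / (b . b)
a . b = 3*3 + 3*5 + (-2)*3
= 9 + 15 + (-6) = 18
b . b = 3^2 + 5^2 + 3^2
= 9 + 25 + 9 = 43
Coefficient = 18/43
In lowest terms: 18/43


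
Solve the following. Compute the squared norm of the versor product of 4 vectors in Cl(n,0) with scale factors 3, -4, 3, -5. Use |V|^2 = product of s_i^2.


Each vector v_i has |v_i|^2 = s_i^2
Squared scales: 3^2 = 9, (-4)^2 = 16, 3^2 = 9, (-5)^2 = 25
|V|^2 = 9 * 16 * 9 * 25
= 32400


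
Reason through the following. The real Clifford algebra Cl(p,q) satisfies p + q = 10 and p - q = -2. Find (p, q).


We need p + q = 10 and p - q = -2.
Adding: 2p = 10 + (-2) = 8, so p = 4.
Then q = 10 - 4 = 6.
(p, q) = (4, 6)


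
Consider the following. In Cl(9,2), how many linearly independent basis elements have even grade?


Even subalgebra dimension = 2^(n-1)
n = 9 + 2 = 11
2^(11 - 1) = 2^10 = 1024
Verification: sum of C(11,k) for even k = 1 + 55 + 330 + 462 + 165 + 11 = 1024
Result = 1024


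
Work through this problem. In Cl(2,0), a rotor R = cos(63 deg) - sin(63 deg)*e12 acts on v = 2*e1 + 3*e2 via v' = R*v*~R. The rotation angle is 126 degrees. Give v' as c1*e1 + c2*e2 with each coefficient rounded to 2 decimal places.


Rotor R = cos(63deg) - sin(63deg)*e12
Rotation angle theta = 2 * 63 = 126 degrees
v' = R*v*~R rotates v by theta.
cos(126deg) = -0.5878, sin(126deg) = 0.8090
v'_1 = 2*cos(126deg) - 3*sin(126deg)
= 2*(-0.5878) - 3*0.8090
= -3.60
v'_2 = 2*sin(126deg) + 3*cos(126deg)
= 2*0.8090 + 3*(-0.5878)
= -0.15
v' = -3.60*e1 - 0.15*e2


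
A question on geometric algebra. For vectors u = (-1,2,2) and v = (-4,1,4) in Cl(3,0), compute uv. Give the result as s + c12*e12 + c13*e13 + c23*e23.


In Cl(3,0): e_i^2 = 1, e_ie_j = -e_je_i for i != j.
Scalar part = u . v = (-1)*(-4) + 2*1 + 2*4
= 4 + 2 + 8 = 14
e12 coeff = (-1)*1 - 2*(-4) = -1 - (-8) = 7
e13 coeff = (-1)*4 - 2*(-4) = -4 - (-8) = 4
e23 coeff = 2*4 - 2*1 = 8 - 2 = 6
uv = 14 + 7*e12 + 4*e13 + 6*e23


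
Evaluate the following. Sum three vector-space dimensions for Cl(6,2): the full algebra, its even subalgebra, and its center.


n = 6 + 2 = 8
Total dim = 2^8 = 256
Even subalgebra dim = 2^7 = 128
n is even, so center dim = 1
Sum = 256 + 128 + 1 = 385


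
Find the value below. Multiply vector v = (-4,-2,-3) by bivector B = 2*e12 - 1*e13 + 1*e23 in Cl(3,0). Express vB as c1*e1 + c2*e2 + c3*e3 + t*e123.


vB has grade-1 (vector) and grade-3 (trivector) parts: vB = (v _| B) + (v ^ B).
Vector part <vB>_1:
  e1: -v2*b12 - v3*b13 = -(-2)*(2) - (-3)*(-1) = 1
  e2: v1*b12 - v3*b23 = (-4)*(2) - (-3)*(1) = -5
  e3: v1*b13 + v2*b23 = (-4)*(-1) + (-2)*(1) = 2
Trivector part <vB>_3:
  e123: v1*b23 - v2*b13 + v3*b12 = (-4)*(1) - (-2)*(-1) + (-3)*(2) = -12
vB = 1*e1 - 5*e2 + 2*e3 - 12*e123


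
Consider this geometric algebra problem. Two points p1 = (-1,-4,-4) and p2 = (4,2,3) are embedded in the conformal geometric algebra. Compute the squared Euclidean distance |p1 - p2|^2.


p1 - p2 = (-5, -6, -7)
|p1 - p2|^2 = (-5)^2 + (-6)^2 + (-7)^2
= 25 + 36 + 49
= 110


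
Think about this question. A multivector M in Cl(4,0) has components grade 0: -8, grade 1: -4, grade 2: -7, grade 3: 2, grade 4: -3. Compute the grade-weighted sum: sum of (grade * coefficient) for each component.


Grade-weighted sum = sum of grade_k * coefficient_k
0*(-8) = 0
1*(-4) = -4
2*(-7) = -14
3*2 = 6
4*(-3) = -12
Total = 0 + (-4) + (-14) + 6 + (-12) = -24


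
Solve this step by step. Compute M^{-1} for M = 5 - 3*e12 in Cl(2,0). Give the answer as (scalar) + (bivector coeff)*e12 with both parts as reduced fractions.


M = 5 - 3*e12, where e12^2 = -1.
Since M commutes with its reverse ~M = a - b*e12, M * ~M = a^2 - b^2*e12^2 = a^2 + b^2.
So M^{-1} = ~M / (a^2 + b^2) = (a - b*e12)/(a^2 + b^2).
a^2 + b^2 = 25 + 9 = 34
Scalar part = 5/34 = 5/34
Bivector coeff = 3/34 = 3/34
M^{-1} = 5/34 + 3/34*e12


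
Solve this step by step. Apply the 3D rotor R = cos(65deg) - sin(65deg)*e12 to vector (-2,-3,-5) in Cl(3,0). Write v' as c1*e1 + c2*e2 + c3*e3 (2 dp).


Rotor R = cos(65deg) - sin(65deg)*e12
Rotation angle theta = 2 * 65 = 130 degrees in the e12 plane (e1 -> e2).
The component perpendicular to the plane (e3) is invariant: v'_3 = v3 = -5.00
cos(130deg) = -0.6428, sin(130deg) = 0.7660
v'_1 = v1*cos(theta) - v2*sin(theta) = -2*(-0.6428) - (-3)*0.7660 = 3.58
v'_2 = v1*sin(theta) + v2*cos(theta) = -2*0.7660 + (-3)*(-0.6428) = 0.40
v' = 3.58*e1 + 0.40*e2 - 5.00*e3


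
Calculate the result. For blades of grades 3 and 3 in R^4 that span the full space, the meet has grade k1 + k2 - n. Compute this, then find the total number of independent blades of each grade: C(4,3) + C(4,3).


Meet grade = grade(A) + grade(B) - n
= 3 + 3 - 4 = 2
C(4,3) = 4
C(4,3) = 4
dim_A + dim_B = 4 + 4 = 8


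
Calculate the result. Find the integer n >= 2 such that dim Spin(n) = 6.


dim Spin(n) = dim so(n) = n(n-1)/2.
Solve n(n-1)/2 = 6, i.e. n^2 - n - 12 = 0.
Discriminant = 1 + 8*6 = 49
n = (1 + sqrt(49))/2 = (1 + 7)/2 = 4


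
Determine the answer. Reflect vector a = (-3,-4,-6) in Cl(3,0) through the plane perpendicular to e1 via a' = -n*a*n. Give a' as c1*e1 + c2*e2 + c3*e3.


Reflection formula: a' = -n*a*n, with n = e1 (unit vector, n^2 = 1).
For reflection through hyperplane perp to e1:
The component along e1 flips sign, others stay.
a = (-3, -4, -6)
a' = (3, -4, -6)
a' = 3*e1 - 4*e2 - 6*e3


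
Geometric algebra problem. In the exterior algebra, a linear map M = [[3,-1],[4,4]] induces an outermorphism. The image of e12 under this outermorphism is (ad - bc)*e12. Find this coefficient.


The outermorphism of a linear map f sends e1^e2 to f(e1)^f(e2).
f(e1) = 3*e1 + 4*e2
f(e2) = -1*e1 + 4*e2
f(e1) ^ f(e2) = (3*e1 + 4*e2) ^ (-1*e1 + 4*e2)
= 3*4*e12 + 4*(-1)*e21
= (12 - (-4))*e12
= 16*e12
Coefficient = 16


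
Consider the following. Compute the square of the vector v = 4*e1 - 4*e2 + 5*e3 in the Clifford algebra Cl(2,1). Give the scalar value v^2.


v^2 = sum of c_i^2 * e_i^2
Positive signature terms (e_i^2 = +1): 4^2 + (-4)^2 = 32
Negative signature terms (e_j^2 = -1): 5^2 = 25
v^2 = 32 - 25 = 7


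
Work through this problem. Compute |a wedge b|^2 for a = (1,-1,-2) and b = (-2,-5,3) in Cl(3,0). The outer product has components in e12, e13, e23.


a wedge b = (a1*b2 - a2*b1)*e12 + (a1*b3 - a3*b1)*e13 + (a2*b3 - a3*b2)*e23
e12 coeff: 1*(-5) - (-1)*(-2) = -5 - 2 = -7
e13 coeff: 1*3 - (-2)*(-2) = 3 - 4 = -1
e23 coeff: (-1)*3 - (-2)*(-5) = -3 - 10 = -13
|a wedge b|^2 = (-7)^2 + (-1)^2 + (-13)^2
= 49 + 1 + 169
= 219


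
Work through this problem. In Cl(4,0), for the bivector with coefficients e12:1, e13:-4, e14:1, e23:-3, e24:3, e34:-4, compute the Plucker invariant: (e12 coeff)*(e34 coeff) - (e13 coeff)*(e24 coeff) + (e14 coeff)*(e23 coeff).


Plucker relation: af - be + cd
a*f = 1*(-4) = -4
b*e = (-4)*3 = -12
c*d = 1*(-3) = -3
af - be + cd = -4 - (-12) + (-3)
= 5


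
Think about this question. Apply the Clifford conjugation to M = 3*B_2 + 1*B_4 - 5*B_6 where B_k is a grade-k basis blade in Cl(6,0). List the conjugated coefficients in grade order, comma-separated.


Clifford conjugate sign for grade k: (-1)^(k(k+1)/2)
Grade 2: (-1)^(2*3/2) = (-1)^3 = -1, coeff 3 -> -3
Grade 4: (-1)^(4*5/2) = (-1)^10 = 1, coeff 1 -> 1
Grade 6: (-1)^(6*7/2) = (-1)^21 = -1, coeff -5 -> 5
Conjugated coefficients: -3, 1, 5


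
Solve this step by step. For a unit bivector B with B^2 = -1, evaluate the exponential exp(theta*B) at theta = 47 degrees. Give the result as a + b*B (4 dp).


For a unit bivector B with B^2 = -1, the exponential series gives
e^(theta*B) = cos(theta) + sin(theta)*B (the GA analogue of Euler's formula).
theta = 47 degrees = 0.820305 rad
cos(47 deg) = 0.6820
sin(47 deg) = 0.7314
exp(theta*B) = 0.6820 + 0.7314*B


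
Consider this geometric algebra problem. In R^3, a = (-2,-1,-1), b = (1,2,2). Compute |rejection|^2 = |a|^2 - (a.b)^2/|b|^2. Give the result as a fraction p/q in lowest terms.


|a|^2 = (-2)^2 + (-1)^2 + (-1)^2 = 6
|b|^2 = 1^2 + 2^2 + 2^2 = 9
a . b = (-2)*1 + (-1)*2 + (-1)*2 = -6
(a.b)^2 = (-6)^2 = 36
|rej|^2 = 6 - 36/9
= (54 - 36)/9
= 18/9
In lowest terms: 2/1


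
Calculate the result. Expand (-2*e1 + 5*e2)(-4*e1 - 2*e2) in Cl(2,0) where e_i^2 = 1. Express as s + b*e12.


Expand: (-2*e1 + 5*e2)(-4*e1 - 2*e2)
= (-2)*(-4)*e1e1 + (-2)*(-2)*e1e2 + 5*(-4)*e2e1 + 5*(-2)*e2e2
Using e1^2 = e2^2 = 1, e2e1 = -e1e2:
Scalar part s = (-2)*(-4) + 5*(-2) = 8 + (-10) = -2
Bivector part b = (-2)*(-2) - 5*(-4) = 4 - (-20) = 24
uv = -2 + 24*e12


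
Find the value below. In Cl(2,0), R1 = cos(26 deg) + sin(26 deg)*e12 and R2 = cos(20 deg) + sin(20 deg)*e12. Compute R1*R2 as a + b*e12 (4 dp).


Same-plane rotors commute and their half-angles add:
R1*R2 = cos(a1 + a2) + sin(a1 + a2)*e12.
a1 + a2 = 26 + 20 = 46 deg
cos(46 deg) = 0.6947
sin(46 deg) = 0.7193
R1*R2 = 0.6947 + 0.7193*e12


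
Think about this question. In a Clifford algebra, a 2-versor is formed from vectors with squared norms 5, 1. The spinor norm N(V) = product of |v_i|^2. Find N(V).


Spinor norm N(V) = |v1|^2 * |v2|^2 * ... * |v2|^2
= 5 * 1
Running product: 5, 5
N(V) = 5


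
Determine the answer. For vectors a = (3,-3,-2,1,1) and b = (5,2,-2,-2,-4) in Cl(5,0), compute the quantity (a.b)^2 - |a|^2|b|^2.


a . b = 3*5 + (-3)*2 + (-2)*(-2) + 1*(-2) + 1*(-4)
= 15 + (-6) + 4 + (-2) + (-4) = 7
|a|^2 = 3^2 + (-3)^2 + (-2)^2 + 1^2 + 1^2 = 24
|b|^2 = 5^2 + 2^2 + (-2)^2 + (-2)^2 + (-4)^2 = 53
(a.b)^2 = 7^2 = 49
|a|^2 * |b|^2 = 24 * 53 = 1272
Result = 49 - 1272 = -1223


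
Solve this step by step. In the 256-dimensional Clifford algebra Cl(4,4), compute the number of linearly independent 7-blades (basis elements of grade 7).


Number of grade-k basis blades in Cl(p,q) with n = p + q is C(n, k).
n = 4 + 4 = 8
C(8, 7) = 8! / (7! * 1!)
= 40320 / (5040 * 1)
= 8


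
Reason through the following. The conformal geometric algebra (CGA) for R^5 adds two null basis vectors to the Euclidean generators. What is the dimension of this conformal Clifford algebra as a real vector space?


The conformal model of R^5 uses Cl(6,1): the 5 Euclidean generators plus two extra orthogonal generators e+ (e+^2 = +1) and e- (e-^2 = -1), from which the null vectors e0, einf are built.
Number of generators m = 5 + 2 = 7.
dim Cl(p,q) = 2^m = 2^7 = 128
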